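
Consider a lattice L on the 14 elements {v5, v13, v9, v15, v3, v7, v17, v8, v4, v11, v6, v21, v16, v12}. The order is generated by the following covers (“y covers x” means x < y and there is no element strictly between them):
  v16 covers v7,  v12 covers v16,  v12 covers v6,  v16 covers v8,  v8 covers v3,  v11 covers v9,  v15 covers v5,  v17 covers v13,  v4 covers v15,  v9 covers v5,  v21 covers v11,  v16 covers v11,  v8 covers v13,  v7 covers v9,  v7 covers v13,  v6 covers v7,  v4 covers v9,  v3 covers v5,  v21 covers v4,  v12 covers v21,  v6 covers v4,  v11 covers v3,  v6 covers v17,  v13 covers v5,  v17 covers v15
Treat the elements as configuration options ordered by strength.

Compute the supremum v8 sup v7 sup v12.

Common upper bounds of {v8, v7, v12}: v12.
The least among these is v12.

v12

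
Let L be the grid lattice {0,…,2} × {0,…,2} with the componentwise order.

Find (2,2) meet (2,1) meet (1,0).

(1,0)

Common lower bounds of {(2,2), (2,1), (1,0)}: (0,0), (1,0).
The greatest among these is (1,0).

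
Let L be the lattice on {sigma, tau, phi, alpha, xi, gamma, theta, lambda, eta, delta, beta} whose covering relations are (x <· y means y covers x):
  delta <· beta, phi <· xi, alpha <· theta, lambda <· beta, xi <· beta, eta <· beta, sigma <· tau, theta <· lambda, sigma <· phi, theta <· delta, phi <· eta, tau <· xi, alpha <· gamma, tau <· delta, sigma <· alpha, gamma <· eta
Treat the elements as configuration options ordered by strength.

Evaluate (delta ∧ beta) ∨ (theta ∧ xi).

delta ∧ beta = delta
theta ∧ xi = sigma
delta ∨ sigma = delta

delta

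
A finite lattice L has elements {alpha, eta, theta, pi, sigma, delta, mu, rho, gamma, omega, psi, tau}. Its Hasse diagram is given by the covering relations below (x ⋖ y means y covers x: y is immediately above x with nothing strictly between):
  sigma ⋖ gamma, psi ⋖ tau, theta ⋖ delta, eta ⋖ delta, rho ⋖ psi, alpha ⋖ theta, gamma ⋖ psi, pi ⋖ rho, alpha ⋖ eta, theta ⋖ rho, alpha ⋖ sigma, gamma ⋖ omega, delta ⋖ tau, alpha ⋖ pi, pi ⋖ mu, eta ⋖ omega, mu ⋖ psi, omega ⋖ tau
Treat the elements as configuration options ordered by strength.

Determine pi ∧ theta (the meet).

alpha

Common lower bounds of {pi, theta}: alpha.
The greatest among these is alpha.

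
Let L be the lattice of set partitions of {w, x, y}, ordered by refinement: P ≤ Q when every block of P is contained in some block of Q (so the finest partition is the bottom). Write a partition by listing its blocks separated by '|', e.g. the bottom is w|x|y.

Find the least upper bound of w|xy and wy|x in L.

wxy

Common upper bounds of {w|xy, wy|x}: wxy.
The least among these is wxy.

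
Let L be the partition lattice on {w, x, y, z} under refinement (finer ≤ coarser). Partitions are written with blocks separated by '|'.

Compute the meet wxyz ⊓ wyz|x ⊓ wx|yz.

The meet (common refinement) of wxyz, wyz|x, wx|yz intersects blocks pairwise, giving w|x|yz.

w|x|yz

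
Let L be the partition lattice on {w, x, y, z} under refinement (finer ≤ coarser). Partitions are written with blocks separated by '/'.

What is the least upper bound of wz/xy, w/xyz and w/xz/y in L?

The join of wz/xy, w/xyz, w/xz/y merges any blocks that overlap across the partitions, giving wxyz.

wxyz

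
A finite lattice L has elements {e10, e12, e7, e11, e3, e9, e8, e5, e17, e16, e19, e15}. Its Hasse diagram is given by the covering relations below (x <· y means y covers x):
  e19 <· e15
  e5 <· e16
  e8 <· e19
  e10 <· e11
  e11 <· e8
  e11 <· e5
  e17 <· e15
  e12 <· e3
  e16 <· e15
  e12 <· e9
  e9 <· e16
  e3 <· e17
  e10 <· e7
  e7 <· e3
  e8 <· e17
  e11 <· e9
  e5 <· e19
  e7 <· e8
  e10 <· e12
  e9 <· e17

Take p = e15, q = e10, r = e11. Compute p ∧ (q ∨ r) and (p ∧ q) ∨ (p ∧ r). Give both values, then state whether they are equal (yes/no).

q ∨ r = e11, so p ∧ (q ∨ r) = e15 ∧ e11 = e11.
p ∧ q = e10 and p ∧ r = e11, so (p ∧ q) ∨ (p ∧ r) = e10 ∨ e11 = e11.
Equal: yes.

e11; e11; yes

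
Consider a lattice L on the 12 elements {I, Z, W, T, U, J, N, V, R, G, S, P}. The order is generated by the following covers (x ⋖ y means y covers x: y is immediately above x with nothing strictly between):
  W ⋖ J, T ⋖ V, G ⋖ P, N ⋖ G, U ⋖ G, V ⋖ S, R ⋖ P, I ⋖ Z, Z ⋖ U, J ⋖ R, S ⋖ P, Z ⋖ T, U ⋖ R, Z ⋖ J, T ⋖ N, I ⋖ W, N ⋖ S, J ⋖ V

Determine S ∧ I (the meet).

I

Common lower bounds of {S, I}: I.
The greatest among these is I.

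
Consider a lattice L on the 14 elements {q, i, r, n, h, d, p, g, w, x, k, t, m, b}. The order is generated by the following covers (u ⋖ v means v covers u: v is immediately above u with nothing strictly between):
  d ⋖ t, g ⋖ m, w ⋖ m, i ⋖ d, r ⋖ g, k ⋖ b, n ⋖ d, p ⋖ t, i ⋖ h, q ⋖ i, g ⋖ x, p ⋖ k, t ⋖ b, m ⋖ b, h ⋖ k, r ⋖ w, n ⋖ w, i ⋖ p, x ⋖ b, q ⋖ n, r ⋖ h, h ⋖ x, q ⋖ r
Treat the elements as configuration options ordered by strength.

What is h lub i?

h

Common upper bounds of {h, i}: b, h, k, x.
The least among these is h.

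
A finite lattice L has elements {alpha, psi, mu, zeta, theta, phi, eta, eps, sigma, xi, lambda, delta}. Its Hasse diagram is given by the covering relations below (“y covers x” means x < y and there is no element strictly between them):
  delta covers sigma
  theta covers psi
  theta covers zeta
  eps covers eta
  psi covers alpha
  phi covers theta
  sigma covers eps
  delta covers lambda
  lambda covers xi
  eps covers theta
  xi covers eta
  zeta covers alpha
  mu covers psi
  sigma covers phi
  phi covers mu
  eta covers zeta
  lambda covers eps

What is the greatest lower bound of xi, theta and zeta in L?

Common lower bounds of {xi, theta, zeta}: alpha, zeta.
The greatest among these is zeta.

zeta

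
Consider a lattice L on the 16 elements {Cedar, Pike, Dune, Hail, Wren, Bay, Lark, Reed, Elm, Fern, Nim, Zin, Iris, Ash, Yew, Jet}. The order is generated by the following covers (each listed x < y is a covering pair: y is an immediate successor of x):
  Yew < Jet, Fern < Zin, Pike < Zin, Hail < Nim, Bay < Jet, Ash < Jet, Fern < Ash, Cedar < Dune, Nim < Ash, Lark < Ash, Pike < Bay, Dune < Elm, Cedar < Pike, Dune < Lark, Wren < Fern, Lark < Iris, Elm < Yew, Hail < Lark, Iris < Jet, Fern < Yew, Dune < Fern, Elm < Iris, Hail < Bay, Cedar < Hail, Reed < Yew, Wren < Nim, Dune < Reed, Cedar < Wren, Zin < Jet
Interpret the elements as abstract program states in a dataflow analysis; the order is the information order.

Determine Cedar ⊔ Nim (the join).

Common upper bounds of {Cedar, Nim}: Ash, Jet, Nim.
The least among these is Nim.

Nim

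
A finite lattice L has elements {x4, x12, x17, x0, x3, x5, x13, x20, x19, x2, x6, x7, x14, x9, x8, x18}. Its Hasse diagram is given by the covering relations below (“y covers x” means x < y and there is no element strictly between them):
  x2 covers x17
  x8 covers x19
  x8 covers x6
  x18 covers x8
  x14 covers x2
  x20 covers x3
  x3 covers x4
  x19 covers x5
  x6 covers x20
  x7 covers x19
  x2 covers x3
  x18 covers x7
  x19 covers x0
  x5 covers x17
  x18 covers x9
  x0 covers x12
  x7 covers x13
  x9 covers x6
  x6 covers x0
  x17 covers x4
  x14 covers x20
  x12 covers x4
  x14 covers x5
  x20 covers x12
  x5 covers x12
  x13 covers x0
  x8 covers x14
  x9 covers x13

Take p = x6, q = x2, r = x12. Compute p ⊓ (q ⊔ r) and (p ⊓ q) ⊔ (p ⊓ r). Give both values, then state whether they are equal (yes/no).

x20; x20; yes

q ⊔ r = x14, so p ⊓ (q ⊔ r) = x6 ⊓ x14 = x20.
p ⊓ q = x3 and p ⊓ r = x12, so (p ⊓ q) ⊔ (p ⊓ r) = x3 ⊔ x12 = x20.
Equal: yes.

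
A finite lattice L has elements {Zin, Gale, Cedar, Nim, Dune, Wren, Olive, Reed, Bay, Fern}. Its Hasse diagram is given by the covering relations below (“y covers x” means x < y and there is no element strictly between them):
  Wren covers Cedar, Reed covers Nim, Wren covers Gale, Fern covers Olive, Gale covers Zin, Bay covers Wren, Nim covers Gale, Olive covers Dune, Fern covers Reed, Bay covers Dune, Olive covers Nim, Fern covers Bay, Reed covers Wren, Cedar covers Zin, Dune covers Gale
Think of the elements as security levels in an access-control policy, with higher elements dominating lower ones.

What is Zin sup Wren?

Wren

Common upper bounds of {Zin, Wren}: Bay, Fern, Reed, Wren.
The least among these is Wren.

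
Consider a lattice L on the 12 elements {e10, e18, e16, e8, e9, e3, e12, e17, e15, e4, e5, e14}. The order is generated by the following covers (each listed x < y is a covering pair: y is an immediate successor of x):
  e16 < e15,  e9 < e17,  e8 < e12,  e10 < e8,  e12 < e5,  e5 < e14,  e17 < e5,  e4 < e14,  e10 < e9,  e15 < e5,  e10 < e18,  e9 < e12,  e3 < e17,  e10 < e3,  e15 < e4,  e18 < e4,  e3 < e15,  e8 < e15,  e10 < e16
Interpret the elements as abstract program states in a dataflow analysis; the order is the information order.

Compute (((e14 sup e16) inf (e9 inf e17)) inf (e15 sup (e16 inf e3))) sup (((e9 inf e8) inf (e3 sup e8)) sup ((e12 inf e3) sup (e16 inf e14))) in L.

e16

e14 ∨ e16 = e14
e9 ∧ e17 = e9
e14 ∧ e9 = e9
e16 ∧ e3 = e10
e15 ∨ e10 = e15
e9 ∧ e15 = e10
e9 ∧ e8 = e10
e3 ∨ e8 = e15
e10 ∧ e15 = e10
e12 ∧ e3 = e10
e16 ∧ e14 = e16
e10 ∨ e16 = e16
e10 ∨ e16 = e16
e10 ∨ e16 = e16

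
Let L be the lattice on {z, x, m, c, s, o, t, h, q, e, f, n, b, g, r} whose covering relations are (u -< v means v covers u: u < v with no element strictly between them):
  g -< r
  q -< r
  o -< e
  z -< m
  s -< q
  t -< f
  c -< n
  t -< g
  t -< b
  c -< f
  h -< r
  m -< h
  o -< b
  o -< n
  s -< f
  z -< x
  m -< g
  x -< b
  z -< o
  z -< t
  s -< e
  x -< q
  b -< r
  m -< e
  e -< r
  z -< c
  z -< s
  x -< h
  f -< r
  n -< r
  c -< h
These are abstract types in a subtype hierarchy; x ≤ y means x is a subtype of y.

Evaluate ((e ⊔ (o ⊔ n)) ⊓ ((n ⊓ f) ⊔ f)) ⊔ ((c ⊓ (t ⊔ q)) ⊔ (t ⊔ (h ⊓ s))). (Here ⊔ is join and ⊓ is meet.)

o ∨ n = n
e ∨ n = r
n ∧ f = c
c ∨ f = f
r ∧ f = f
t ∨ q = r
c ∧ r = c
h ∧ s = z
t ∨ z = t
c ∨ t = f
f ∨ f = f

f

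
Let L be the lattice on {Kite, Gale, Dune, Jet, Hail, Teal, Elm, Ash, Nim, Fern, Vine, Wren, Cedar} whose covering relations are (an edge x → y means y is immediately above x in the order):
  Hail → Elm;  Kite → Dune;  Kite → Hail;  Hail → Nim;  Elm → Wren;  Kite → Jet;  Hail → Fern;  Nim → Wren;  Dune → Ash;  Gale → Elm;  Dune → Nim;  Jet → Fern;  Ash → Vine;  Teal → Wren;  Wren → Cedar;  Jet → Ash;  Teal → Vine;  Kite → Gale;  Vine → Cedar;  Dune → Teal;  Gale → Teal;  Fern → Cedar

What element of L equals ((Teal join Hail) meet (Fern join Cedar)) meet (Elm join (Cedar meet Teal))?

Wren

Teal ∨ Hail = Wren
Fern ∨ Cedar = Cedar
Wren ∧ Cedar = Wren
Cedar ∧ Teal = Teal
Elm ∨ Teal = Wren
Wren ∧ Wren = Wren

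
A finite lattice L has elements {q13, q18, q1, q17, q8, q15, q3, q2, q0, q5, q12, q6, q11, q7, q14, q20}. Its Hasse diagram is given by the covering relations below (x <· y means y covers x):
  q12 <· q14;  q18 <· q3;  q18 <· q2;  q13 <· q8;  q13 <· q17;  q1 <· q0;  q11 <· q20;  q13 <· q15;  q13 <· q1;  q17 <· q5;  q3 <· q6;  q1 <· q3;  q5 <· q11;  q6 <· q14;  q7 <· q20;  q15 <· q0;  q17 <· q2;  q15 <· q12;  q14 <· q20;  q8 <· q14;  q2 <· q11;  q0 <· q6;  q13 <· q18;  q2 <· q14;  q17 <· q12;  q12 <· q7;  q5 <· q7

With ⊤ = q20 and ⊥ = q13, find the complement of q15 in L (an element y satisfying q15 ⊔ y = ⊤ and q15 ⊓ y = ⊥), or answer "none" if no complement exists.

q11

Need y with q15 ∨ y = q20 and q15 ∧ y = q13.
Checking each element gives: q11.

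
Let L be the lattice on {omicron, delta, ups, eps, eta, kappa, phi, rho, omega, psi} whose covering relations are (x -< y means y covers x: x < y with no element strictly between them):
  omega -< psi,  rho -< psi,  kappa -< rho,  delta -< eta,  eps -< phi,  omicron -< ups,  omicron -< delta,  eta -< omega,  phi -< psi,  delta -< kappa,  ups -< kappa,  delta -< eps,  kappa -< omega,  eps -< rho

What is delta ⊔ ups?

kappa

Common upper bounds of {delta, ups}: kappa, omega, psi, rho.
The least among these is kappa.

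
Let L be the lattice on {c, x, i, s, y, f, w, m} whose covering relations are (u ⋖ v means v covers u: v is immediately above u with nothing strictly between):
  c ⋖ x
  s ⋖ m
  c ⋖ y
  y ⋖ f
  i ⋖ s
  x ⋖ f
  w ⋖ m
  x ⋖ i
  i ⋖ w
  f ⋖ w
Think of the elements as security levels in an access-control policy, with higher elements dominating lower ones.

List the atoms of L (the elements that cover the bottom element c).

The atoms are exactly the elements that cover c: x, y.

x, y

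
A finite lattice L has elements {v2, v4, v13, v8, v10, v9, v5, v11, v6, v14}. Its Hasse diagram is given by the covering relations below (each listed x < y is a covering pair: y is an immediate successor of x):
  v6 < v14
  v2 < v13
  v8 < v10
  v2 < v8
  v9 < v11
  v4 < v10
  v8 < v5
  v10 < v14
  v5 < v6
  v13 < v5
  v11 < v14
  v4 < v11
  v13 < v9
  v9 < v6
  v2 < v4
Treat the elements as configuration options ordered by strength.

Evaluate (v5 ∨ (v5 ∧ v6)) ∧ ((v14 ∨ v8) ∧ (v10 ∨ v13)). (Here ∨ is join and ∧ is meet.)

v5 ∧ v6 = v5
v5 ∨ v5 = v5
v14 ∨ v8 = v14
v10 ∨ v13 = v14
v14 ∧ v14 = v14
v5 ∧ v14 = v5

v5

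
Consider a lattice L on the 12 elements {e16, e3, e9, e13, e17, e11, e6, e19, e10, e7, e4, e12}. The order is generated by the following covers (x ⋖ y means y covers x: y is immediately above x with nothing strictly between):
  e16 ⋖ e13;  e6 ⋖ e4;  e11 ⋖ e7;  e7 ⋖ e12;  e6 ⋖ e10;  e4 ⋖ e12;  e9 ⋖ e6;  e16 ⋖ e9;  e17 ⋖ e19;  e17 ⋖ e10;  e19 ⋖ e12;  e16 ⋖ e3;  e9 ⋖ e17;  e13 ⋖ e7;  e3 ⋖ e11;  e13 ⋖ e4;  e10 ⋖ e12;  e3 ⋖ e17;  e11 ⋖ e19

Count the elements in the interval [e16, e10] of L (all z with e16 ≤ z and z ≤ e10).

The interval [e16, e10] = {e10, e16, e17, e3, e6, e9}, which has 6 elements.

6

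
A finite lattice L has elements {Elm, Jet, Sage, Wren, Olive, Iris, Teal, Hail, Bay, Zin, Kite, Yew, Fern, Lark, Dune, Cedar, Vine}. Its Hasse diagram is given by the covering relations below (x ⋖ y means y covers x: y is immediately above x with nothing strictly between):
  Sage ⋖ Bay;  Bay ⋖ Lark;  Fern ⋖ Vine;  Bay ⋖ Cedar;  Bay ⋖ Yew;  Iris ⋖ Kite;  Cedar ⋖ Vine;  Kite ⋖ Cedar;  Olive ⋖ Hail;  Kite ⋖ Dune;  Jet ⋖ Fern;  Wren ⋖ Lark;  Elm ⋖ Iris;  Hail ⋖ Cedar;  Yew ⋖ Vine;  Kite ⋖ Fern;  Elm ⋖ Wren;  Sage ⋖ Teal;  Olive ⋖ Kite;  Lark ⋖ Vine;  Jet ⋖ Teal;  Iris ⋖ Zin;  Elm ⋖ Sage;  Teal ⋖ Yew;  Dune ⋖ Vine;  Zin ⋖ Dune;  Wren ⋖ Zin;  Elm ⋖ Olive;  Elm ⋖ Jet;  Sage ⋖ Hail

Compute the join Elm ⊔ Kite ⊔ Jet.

Common upper bounds of {Elm, Kite, Jet}: Fern, Vine.
The least among these is Fern.

Fern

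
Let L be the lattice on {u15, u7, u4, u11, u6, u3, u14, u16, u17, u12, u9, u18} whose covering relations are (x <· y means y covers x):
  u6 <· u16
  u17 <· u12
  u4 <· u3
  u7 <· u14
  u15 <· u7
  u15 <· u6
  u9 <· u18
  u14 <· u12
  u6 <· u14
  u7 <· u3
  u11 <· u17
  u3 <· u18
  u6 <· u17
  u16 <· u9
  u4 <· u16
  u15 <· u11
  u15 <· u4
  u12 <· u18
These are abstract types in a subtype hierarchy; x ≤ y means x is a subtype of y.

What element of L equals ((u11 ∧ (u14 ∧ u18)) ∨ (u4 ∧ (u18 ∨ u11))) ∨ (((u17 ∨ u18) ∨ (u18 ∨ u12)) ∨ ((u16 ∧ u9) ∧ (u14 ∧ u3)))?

u18

u14 ∧ u18 = u14
u11 ∧ u14 = u15
u18 ∨ u11 = u18
u4 ∧ u18 = u4
u15 ∨ u4 = u4
u17 ∨ u18 = u18
u18 ∨ u12 = u18
u18 ∨ u18 = u18
u16 ∧ u9 = u16
u14 ∧ u3 = u7
u16 ∧ u7 = u15
u18 ∨ u15 = u18
u4 ∨ u18 = u18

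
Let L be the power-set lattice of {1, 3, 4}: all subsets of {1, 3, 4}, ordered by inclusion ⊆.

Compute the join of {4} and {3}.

Common upper bounds of {{4}, {3}}: {1,3,4}, {3,4}.
The least among these is {3,4}.

{3,4}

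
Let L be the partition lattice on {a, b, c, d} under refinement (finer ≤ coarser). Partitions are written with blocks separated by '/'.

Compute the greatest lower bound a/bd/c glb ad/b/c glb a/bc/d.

a/b/c/d

The meet (common refinement) of a/bd/c, ad/b/c, a/bc/d intersects blocks pairwise, giving a/b/c/d.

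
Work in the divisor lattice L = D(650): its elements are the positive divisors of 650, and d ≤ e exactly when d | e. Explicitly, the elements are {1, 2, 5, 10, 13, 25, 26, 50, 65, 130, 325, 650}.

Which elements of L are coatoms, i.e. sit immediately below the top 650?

130, 325, 50

The coatoms are exactly the elements covered by 650: 130, 325, 50.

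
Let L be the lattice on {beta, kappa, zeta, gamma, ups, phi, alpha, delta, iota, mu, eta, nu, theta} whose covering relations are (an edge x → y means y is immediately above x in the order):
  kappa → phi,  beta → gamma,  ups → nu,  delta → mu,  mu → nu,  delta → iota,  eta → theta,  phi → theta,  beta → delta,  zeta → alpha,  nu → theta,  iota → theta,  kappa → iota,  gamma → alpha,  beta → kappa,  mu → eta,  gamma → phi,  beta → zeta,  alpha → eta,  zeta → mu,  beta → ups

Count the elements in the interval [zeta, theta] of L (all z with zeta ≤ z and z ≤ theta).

6

The interval [zeta, theta] = {alpha, eta, mu, nu, theta, zeta}, which has 6 elements.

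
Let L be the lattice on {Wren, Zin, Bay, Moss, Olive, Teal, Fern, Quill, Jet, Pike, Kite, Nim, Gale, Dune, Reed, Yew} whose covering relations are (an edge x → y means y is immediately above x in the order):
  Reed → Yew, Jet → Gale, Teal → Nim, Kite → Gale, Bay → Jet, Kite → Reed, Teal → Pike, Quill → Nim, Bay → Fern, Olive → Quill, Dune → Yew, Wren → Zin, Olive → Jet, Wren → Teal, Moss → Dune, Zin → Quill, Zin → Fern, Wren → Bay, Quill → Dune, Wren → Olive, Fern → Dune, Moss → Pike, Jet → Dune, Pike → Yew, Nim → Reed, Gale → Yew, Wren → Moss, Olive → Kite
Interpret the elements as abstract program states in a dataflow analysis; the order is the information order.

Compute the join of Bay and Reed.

Yew

Common upper bounds of {Bay, Reed}: Yew.
The least among these is Yew.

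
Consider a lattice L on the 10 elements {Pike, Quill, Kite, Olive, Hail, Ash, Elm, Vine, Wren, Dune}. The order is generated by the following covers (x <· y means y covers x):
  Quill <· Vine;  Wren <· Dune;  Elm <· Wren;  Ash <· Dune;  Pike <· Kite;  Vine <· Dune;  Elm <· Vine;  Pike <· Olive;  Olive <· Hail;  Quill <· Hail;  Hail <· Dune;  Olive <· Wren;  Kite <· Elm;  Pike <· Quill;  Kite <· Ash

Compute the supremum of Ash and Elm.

Dune

Common upper bounds of {Ash, Elm}: Dune.
The least among these is Dune.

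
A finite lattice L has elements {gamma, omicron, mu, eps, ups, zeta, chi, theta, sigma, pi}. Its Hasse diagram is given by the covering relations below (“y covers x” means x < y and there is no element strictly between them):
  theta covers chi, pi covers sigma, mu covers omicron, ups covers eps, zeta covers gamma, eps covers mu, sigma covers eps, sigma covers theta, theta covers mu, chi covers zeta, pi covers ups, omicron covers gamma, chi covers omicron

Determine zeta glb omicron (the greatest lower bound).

Common lower bounds of {zeta, omicron}: gamma.
The greatest among these is gamma.

gamma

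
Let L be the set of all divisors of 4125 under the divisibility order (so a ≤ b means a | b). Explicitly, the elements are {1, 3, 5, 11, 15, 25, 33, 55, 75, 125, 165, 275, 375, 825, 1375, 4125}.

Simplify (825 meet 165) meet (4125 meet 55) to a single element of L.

55

825 ∧ 165 = 165
4125 ∧ 55 = 55
165 ∧ 55 = 55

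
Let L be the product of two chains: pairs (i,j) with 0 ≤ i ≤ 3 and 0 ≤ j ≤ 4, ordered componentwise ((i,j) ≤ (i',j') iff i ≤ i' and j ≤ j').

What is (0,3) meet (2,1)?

In a product of chains, the meet is componentwise min, giving (0,1).

(0,1)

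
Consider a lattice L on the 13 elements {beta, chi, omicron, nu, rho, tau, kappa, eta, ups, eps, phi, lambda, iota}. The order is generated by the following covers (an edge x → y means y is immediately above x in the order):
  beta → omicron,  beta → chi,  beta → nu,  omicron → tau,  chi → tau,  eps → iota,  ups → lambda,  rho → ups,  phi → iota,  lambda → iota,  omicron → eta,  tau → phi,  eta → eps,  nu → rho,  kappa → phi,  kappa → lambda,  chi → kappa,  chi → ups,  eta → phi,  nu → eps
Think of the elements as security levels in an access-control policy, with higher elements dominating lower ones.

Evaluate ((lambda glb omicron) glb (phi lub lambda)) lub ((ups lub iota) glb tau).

lambda ∧ omicron = beta
phi ∨ lambda = iota
beta ∧ iota = beta
ups ∨ iota = iota
iota ∧ tau = tau
beta ∨ tau = tau

tau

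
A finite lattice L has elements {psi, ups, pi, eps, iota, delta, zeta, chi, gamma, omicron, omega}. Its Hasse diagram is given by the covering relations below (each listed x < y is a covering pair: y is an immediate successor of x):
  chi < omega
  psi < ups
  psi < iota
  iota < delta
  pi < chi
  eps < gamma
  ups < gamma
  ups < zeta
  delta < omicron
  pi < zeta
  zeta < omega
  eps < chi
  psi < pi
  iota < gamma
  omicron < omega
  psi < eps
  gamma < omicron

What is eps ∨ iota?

Common upper bounds of {eps, iota}: gamma, omega, omicron.
The least among these is gamma.

gamma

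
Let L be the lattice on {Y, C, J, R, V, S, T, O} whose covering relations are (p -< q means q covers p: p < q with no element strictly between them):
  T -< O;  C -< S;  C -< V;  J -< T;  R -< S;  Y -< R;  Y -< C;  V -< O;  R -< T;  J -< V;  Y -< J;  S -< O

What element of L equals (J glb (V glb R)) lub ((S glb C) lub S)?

V ∧ R = Y
J ∧ Y = Y
S ∧ C = C
C ∨ S = S
Y ∨ S = S

S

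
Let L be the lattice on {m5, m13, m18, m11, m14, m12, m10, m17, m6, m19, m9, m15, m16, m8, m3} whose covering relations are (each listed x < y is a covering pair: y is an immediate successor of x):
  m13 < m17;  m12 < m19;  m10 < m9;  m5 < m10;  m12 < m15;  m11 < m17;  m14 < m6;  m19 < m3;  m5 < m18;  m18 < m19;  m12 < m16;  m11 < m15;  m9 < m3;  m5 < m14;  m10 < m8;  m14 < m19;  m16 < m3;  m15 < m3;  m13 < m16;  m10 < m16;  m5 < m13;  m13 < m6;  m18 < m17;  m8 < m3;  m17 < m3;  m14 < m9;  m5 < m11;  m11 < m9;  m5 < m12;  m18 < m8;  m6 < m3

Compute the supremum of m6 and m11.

m3

Common upper bounds of {m6, m11}: m3.
The least among these is m3.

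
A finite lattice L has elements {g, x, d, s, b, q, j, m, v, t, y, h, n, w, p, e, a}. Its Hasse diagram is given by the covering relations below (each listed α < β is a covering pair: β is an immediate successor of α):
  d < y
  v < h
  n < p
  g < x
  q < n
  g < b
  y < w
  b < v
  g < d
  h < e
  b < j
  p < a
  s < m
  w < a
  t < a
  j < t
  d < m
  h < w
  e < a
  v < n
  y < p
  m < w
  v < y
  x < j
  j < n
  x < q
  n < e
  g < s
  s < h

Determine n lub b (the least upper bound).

n

Common upper bounds of {n, b}: a, e, n, p.
The least among these is n.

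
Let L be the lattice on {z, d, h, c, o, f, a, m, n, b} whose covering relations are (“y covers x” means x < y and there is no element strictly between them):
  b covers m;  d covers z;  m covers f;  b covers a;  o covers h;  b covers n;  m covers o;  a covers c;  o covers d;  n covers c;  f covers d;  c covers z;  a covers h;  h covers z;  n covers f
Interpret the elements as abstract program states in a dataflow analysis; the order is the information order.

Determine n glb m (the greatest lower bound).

f

Common lower bounds of {n, m}: d, f, z.
The greatest among these is f.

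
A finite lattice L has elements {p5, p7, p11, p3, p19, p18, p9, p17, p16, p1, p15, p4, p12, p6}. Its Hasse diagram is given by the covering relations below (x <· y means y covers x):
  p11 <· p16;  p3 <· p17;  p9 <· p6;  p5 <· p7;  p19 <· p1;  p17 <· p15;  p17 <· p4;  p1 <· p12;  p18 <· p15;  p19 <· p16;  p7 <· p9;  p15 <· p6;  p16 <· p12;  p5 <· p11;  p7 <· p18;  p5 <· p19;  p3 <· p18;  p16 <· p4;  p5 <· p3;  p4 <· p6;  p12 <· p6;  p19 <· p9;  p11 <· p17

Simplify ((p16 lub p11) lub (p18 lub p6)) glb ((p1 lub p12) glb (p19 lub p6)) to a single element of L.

p16 ∨ p11 = p16
p18 ∨ p6 = p6
p16 ∨ p6 = p6
p1 ∨ p12 = p12
p19 ∨ p6 = p6
p12 ∧ p6 = p12
p6 ∧ p12 = p12

p12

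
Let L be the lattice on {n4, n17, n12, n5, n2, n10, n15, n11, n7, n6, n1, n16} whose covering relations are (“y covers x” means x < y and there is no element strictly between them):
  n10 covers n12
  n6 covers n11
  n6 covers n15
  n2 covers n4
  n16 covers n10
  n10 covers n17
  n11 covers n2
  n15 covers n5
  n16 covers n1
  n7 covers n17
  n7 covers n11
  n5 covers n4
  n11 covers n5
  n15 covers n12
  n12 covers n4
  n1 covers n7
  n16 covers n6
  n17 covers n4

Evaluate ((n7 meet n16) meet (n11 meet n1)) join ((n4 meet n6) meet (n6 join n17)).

n7 ∧ n16 = n7
n11 ∧ n1 = n11
n7 ∧ n11 = n11
n4 ∧ n6 = n4
n6 ∨ n17 = n16
n4 ∧ n16 = n4
n11 ∨ n4 = n11

n11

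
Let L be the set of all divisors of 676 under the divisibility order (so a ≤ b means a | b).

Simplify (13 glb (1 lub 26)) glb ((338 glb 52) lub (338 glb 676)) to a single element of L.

1 ∨ 26 = 26
13 ∧ 26 = 13
338 ∧ 52 = 26
338 ∧ 676 = 338
26 ∨ 338 = 338
13 ∧ 338 = 13

13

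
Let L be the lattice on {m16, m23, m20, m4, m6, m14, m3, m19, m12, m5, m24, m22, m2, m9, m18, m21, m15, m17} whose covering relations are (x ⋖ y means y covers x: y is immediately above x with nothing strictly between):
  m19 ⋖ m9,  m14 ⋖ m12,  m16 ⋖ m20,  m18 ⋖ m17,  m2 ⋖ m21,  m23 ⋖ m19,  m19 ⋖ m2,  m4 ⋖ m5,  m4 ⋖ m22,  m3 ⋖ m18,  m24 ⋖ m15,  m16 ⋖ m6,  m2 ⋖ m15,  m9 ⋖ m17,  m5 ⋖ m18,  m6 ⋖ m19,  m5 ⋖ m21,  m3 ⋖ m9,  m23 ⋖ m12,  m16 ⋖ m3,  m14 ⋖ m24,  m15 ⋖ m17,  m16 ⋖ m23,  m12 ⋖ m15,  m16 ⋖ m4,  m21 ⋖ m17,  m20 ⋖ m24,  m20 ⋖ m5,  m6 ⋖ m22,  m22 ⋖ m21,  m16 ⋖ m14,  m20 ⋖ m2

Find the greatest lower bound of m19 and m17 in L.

Common lower bounds of {m19, m17}: m16, m19, m23, m6.
The greatest among these is m19.

m19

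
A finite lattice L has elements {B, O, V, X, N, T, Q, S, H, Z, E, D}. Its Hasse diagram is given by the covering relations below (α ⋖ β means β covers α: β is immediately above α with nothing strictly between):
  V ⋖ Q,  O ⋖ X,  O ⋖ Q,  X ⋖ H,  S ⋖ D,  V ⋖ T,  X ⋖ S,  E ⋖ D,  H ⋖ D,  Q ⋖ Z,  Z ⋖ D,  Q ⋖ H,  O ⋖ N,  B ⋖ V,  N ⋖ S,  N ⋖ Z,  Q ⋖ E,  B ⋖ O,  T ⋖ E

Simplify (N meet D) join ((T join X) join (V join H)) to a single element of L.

D

N ∧ D = N
T ∨ X = D
V ∨ H = H
D ∨ H = D
N ∨ D = D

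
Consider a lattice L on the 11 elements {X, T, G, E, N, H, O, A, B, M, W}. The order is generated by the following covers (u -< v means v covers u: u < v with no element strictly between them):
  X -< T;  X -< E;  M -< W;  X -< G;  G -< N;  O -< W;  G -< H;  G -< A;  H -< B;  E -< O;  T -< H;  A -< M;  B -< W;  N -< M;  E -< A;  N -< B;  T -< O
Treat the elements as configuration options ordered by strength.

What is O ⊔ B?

Common upper bounds of {O, B}: W.
The least among these is W.

W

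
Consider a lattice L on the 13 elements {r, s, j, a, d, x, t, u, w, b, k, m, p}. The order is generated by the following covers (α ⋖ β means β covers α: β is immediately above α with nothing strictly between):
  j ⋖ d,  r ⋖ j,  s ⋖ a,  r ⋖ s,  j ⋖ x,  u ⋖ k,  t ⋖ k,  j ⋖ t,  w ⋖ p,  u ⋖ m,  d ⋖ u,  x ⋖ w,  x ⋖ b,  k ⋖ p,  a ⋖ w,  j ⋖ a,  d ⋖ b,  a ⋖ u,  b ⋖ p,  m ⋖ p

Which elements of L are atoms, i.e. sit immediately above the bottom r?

j, s

The atoms are exactly the elements that cover r: j, s.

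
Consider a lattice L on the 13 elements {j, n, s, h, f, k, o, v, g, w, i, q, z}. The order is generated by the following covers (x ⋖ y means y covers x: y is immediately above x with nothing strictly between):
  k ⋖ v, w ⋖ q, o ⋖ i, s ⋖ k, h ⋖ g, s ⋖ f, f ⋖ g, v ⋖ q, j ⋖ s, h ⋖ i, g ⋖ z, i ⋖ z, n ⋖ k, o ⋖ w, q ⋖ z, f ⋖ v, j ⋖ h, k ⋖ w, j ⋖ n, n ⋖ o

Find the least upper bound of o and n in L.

Common upper bounds of {o, n}: i, o, q, w, z.
The least among these is o.

o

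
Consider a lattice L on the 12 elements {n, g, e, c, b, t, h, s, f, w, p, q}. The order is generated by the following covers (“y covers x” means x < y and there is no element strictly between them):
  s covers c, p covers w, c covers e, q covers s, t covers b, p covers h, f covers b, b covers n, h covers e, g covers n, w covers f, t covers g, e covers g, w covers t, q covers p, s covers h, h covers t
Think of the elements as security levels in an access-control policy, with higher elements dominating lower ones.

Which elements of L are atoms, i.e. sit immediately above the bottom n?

b, g

The atoms are exactly the elements that cover n: b, g.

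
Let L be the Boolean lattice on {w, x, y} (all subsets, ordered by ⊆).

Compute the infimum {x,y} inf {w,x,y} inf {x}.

Common lower bounds of {{x,y}, {w,x,y}, {x}}: {x}, ∅.
The greatest among these is {x}.

{x}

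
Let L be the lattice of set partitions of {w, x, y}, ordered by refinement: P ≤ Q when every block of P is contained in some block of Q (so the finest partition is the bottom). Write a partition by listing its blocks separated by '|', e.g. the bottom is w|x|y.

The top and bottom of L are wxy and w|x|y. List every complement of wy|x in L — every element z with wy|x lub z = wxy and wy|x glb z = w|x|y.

Need z with wy|x ∨ z = wxy and wy|x ∧ z = w|x|y.
Checking each element gives: wx|y, w|xy.

wx|y, w|xy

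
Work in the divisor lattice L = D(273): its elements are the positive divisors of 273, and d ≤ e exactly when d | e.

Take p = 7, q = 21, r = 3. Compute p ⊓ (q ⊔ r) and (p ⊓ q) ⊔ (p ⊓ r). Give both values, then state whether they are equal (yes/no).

q ⊔ r = 21, so p ⊓ (q ⊔ r) = 7 ⊓ 21 = 7.
p ⊓ q = 7 and p ⊓ r = 1, so (p ⊓ q) ⊔ (p ⊓ r) = 7 ⊔ 1 = 7.
Equal: yes.

7; 7; yes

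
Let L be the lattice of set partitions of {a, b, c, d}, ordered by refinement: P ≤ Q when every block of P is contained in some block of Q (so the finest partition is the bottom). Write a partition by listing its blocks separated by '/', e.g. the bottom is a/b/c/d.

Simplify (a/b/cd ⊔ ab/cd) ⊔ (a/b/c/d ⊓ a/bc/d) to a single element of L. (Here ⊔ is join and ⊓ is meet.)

a/b/cd ∨ ab/cd = ab/cd
a/b/c/d ∧ a/bc/d = a/b/c/d
ab/cd ∨ a/b/c/d = ab/cd

ab/cd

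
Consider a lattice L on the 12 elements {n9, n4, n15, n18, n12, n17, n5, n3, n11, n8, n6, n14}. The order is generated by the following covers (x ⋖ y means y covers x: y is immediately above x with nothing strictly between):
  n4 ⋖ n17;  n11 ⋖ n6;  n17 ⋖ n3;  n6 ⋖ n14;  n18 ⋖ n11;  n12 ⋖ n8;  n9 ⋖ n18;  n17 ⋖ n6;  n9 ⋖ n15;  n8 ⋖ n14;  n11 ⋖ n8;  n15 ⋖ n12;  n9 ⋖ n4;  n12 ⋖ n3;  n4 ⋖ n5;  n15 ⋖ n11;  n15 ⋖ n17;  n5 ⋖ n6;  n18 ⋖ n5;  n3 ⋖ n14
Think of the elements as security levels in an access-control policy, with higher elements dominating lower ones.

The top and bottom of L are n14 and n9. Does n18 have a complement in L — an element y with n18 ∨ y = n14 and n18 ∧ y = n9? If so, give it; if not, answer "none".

Need y with n18 ∨ y = n14 and n18 ∧ y = n9.
Checking each element gives: n3.

n3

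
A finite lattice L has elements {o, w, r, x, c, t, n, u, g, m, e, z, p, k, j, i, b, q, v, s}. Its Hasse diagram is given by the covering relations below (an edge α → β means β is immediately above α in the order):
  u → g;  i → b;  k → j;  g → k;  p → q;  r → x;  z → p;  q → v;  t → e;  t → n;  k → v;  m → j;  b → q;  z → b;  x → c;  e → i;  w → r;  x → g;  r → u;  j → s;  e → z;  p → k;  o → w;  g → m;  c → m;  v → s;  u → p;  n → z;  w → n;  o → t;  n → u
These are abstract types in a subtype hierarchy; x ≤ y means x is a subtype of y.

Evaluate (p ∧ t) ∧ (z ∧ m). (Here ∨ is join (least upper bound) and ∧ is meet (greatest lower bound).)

p ∧ t = t
z ∧ m = n
t ∧ n = t

t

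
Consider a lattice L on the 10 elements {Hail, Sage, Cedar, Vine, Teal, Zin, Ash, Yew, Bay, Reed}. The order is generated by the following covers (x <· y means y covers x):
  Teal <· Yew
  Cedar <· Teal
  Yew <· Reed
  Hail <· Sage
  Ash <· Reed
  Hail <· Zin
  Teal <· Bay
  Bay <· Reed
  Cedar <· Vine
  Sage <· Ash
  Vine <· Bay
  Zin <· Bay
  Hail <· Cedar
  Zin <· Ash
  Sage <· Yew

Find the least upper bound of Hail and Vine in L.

Common upper bounds of {Hail, Vine}: Bay, Reed, Vine.
The least among these is Vine.

Vine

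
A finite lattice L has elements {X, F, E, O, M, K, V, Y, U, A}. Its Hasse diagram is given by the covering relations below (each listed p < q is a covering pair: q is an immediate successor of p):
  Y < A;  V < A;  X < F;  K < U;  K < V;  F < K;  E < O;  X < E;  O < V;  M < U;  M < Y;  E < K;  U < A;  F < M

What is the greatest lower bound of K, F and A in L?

F

Common lower bounds of {K, F, A}: F, X.
The greatest among these is F.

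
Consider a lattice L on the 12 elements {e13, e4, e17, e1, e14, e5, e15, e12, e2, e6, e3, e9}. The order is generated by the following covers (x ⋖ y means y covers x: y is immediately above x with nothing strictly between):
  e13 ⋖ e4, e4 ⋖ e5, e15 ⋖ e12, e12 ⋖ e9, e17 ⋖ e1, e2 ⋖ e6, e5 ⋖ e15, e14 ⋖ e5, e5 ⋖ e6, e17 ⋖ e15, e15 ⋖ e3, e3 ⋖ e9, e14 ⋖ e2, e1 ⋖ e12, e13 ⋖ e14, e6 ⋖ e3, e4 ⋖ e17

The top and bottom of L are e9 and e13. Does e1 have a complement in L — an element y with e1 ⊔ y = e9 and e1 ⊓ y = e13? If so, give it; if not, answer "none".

Need y with e1 ∨ y = e9 and e1 ∧ y = e13.
Checking each element gives: e2.

e2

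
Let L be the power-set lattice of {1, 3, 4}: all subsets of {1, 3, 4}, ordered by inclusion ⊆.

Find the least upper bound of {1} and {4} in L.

{1,4}

Common upper bounds of {{1}, {4}}: {1,3,4}, {1,4}.
The least among these is {1,4}.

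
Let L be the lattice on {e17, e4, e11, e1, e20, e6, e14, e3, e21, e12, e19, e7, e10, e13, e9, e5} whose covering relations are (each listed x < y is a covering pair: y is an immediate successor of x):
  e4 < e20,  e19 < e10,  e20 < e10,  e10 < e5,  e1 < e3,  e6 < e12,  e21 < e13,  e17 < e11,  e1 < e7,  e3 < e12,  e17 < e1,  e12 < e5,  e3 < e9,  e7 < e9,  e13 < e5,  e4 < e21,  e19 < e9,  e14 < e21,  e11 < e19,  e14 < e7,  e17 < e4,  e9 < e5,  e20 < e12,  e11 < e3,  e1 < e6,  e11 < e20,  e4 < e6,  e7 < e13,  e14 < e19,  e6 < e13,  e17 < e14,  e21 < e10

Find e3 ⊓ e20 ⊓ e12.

Common lower bounds of {e3, e20, e12}: e11, e17.
The greatest among these is e11.

e11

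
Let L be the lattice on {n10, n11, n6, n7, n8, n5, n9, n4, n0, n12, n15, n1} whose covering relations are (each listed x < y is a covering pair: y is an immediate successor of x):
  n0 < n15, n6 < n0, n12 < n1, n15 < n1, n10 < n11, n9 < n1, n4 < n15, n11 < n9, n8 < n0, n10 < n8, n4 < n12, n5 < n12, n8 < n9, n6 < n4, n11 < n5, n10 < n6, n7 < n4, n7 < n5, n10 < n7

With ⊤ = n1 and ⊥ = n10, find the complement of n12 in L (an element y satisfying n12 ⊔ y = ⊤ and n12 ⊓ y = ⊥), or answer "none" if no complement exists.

n8

Need y with n12 ∨ y = n1 and n12 ∧ y = n10.
Checking each element gives: n8.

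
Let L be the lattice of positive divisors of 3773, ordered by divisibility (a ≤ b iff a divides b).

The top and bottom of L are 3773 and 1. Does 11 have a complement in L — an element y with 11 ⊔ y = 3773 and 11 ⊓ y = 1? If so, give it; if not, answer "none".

343

Need y with 11 ∨ y = 3773 and 11 ∧ y = 1.
Checking each element gives: 343.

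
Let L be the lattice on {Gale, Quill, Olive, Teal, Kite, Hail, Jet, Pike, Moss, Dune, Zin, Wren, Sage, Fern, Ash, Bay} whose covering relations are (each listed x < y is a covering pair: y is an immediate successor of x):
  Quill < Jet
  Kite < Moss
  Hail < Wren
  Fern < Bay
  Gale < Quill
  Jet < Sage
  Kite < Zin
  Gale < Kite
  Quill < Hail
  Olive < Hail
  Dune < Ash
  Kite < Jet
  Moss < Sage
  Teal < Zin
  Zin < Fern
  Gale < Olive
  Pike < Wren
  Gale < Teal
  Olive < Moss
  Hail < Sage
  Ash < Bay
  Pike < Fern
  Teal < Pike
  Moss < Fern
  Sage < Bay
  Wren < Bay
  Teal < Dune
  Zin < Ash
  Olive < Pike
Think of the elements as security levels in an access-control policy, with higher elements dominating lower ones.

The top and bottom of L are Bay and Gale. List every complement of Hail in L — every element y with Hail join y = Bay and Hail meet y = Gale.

Ash, Dune, Zin

Need y with Hail ∨ y = Bay and Hail ∧ y = Gale.
Checking each element gives: Ash, Dune, Zin.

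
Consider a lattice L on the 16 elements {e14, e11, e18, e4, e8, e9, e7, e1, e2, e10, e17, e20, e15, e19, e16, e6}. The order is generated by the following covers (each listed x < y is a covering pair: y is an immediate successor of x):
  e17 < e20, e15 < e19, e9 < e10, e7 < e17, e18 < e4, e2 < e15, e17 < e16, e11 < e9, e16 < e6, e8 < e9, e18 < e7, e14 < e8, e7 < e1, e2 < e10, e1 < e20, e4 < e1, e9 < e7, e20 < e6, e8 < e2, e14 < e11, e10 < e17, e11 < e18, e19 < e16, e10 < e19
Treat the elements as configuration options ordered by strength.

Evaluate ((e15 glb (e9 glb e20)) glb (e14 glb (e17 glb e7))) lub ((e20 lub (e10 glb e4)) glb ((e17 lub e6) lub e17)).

e9 ∧ e20 = e9
e15 ∧ e9 = e8
e17 ∧ e7 = e7
e14 ∧ e7 = e14
e8 ∧ e14 = e14
e10 ∧ e4 = e11
e20 ∨ e11 = e20
e17 ∨ e6 = e6
e6 ∨ e17 = e6
e20 ∧ e6 = e20
e14 ∨ e20 = e20

e20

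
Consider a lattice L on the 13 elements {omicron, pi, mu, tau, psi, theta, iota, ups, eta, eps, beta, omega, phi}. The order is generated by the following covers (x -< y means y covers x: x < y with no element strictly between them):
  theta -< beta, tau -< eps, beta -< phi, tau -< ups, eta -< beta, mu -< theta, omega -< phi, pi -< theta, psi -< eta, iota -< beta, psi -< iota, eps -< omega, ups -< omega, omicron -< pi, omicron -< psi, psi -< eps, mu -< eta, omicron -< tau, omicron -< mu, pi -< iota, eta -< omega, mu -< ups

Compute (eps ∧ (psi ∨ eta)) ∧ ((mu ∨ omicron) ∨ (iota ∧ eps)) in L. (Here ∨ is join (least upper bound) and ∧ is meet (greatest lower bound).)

psi ∨ eta = eta
eps ∧ eta = psi
mu ∨ omicron = mu
iota ∧ eps = psi
mu ∨ psi = eta
psi ∧ eta = psi

psi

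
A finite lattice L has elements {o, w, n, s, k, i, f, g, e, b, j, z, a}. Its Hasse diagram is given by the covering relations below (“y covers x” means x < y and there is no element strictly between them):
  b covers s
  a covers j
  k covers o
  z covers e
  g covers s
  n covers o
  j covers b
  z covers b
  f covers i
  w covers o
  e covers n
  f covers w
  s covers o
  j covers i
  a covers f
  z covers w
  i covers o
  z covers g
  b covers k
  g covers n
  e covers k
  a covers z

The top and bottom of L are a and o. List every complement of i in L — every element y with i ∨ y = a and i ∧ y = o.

Need y with i ∨ y = a and i ∧ y = o.
Checking each element gives: e, g, n, z.

e, g, n, z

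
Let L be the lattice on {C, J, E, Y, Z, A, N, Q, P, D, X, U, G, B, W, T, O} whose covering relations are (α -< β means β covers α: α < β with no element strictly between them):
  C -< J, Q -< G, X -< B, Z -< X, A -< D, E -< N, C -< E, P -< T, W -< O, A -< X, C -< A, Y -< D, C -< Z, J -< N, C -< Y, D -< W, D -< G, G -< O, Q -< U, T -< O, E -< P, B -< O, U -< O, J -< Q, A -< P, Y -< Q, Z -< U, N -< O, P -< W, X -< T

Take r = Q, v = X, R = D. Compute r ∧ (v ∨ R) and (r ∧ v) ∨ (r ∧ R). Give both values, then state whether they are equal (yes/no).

v ∨ R = O, so r ∧ (v ∨ R) = Q ∧ O = Q.
r ∧ v = C and r ∧ R = Y, so (r ∧ v) ∨ (r ∧ R) = C ∨ Y = Y.
Equal: no.

Q; Y; no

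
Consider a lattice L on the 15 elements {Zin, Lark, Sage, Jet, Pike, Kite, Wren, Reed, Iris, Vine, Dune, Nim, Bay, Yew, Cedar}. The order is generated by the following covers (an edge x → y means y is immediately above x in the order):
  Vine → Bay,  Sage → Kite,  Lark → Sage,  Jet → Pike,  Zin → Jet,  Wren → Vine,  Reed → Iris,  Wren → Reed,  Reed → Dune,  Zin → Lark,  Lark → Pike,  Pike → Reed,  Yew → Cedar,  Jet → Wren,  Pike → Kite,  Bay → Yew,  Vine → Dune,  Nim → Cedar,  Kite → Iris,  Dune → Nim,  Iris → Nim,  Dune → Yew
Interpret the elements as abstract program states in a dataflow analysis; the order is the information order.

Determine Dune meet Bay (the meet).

Common lower bounds of {Dune, Bay}: Jet, Vine, Wren, Zin.
The greatest among these is Vine.

Vine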